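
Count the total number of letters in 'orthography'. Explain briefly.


Spell out 'orthography' and number each letter: o(1), r(2), t(3), h(4), o(5), g(6), r(7), a(8), p(9), h(10), y(11). Total: 11 letters.

11


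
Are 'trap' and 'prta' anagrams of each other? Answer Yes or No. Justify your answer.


Sorted letters of 'trap': 'aprt'
Sorted letters of 'prta': 'aprt'
They match.

Yes


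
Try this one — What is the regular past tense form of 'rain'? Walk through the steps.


Apply rule: Add -ed. 'rain' becomes 'rained'.

rained


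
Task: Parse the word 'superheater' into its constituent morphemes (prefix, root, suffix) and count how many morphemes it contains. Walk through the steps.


Step 1: Identify prefix: 'super' (meaning: above)
Step 2: Identify root: 'heat'
Step 3: Identify suffix(es): 'er'
Decomposition: super- (prefix: above) + heat (root) + -er (suffix: one who)
Total morphemes: 3

3 morphemes (super- (prefix: above) + heat (root) + -er (suffix: one who))


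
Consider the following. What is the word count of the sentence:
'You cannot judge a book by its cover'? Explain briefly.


Split into words: You | cannot | judge | a | book | by | its | cover = 8 words.

8


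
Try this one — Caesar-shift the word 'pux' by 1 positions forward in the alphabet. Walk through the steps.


Shift each letter by 1: p -> q, u -> v, x -> y. Result: 'qvy'.

qvy


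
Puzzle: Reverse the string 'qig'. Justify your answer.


Reverse 'qig' character by character: 'giq'.

giq


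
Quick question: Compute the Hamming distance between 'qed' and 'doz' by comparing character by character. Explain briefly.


Alignment:
Position 1: 'q' vs 'd' = DIFFER
Position 2: 'e' vs 'o' = DIFFER
Position 3: 'd' vs 'z' = DIFFER
Total differences: 3

3


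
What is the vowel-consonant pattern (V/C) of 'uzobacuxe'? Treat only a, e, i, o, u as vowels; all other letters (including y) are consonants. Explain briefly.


Letter mapping: u = V, z = C, o = V, b = C, a = V, c = C, u = V, x = C, e = V.

VCVCVCVCV


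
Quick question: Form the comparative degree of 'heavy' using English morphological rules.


Apply comparative formation (consonant + y: change y to i, add -er): 'heavy' -> 'heavier'.

heavier


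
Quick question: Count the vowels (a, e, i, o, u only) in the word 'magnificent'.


Vowels in 'magnificent': a, i, i, e = 4 vowels.

4


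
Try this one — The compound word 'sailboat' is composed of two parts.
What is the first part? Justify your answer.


Split 'sailboat' into 'sail' + 'boat'. The first part is 'sail'.

sail


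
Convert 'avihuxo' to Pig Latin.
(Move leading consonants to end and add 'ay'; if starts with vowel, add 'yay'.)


'avihuxo' starts with a vowel, so add 'yay': 'avihuxoyay'.

avihuxoyay


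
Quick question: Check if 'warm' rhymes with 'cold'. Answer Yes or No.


Rime (stressed vowel + following sounds) of 'warm': -arm = /ɔːrm/
Rime of 'cold': -old = /oʊld/
/ɔːrm/ and /oʊld/ are different ending sounds, so the words do not rhyme.

No


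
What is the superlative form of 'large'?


Apply superlative formation (ends in e: add -st): 'large' -> 'largest'.

largest


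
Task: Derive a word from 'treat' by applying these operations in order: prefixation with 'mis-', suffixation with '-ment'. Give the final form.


Step 1: Add prefix 'mis-' to 'treat' = 'mistreat'
Step 2: Add suffix '-ment' to 'mistreat' = 'mistreatment'

mistreatment


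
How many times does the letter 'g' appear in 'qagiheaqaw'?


Letter 'g' in 'qagiheaqaw': found at position(s) 3 = 1 occurrence(s).

1


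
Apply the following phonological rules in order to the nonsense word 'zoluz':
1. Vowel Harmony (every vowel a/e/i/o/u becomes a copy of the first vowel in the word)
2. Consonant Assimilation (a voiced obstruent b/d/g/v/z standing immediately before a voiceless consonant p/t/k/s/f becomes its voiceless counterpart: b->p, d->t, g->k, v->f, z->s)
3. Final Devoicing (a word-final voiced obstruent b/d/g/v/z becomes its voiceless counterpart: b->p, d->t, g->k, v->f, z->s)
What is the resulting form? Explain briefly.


Starting form: 'zoluz'
Rule 1: Vowel Harmony: all vowels become 'o' (matching first vowel). 'zoluz' -> 'zoloz'
Rule 2: Consonant Assimilation: no voiced obstruent (b/d/g/v/z) stands immediately before a voiceless consonant (p/t/k/s/f). No change.
Rule 3: Final Devoicing: word-final voiced obstruent 'z' becomes voiceless 's'. 'zoloz' -> 'zolos'
Final form: 'zolos'

zolos


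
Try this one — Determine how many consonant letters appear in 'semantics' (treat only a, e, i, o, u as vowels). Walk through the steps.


Consonants in 'semantics': s, m, n, t, c, s = 6 consonants.

6


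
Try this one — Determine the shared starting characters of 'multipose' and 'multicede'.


Compare from the start: 5 characters match: 'multi'. Mismatch at position 6: 'p' vs 'c'.

multi


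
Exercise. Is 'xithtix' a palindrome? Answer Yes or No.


Forward: 'xithtix'
Reversed: 'xithtix'
They are identical.

Yes


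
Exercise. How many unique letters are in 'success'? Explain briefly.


Unique letters in 'success': {c, e, s, u} = 4 distinct letters.

4


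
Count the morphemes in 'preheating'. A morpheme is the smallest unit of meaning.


Decomposition: pre- (prefix) + heat (root) + -ing (suffix) = 3 morpheme(s)

3 morphemes


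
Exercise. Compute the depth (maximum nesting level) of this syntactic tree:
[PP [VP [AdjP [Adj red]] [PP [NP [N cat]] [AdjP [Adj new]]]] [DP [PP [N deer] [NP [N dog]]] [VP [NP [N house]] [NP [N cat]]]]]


Count bracket nesting levels:
'[' at pos 0: depth = 1
'[' at pos 4: depth = 2
'[' at pos 8: depth = 3
'[' at pos 14: depth = 4
'[' at pos 25: depth = 3
'[' at pos 29: depth = 4
'[' at pos 33: depth = 5
'[' at pos 42: depth = 4
'[' at pos 48: depth = 5
'[' at pos 61: depth = 2
'[' at pos 65: depth = 3
'[' at pos 69: depth = 4
'[' at pos 78: depth = 4
'[' at pos 82: depth = 5
'[' at pos 92: depth = 3
'[' at pos 96: depth = 4
'[' at pos 100: depth = 5
'[' at pos 111: depth = 4
'[' at pos 115: depth = 5
Maximum depth reached: 5

5


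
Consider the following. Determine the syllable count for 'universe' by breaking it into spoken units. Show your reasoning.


Break 'universe' into syllables: u-ni-verse -> u | ni | verse = 3 syllables

3 syllables


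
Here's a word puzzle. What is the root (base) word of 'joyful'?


Remove suffix '-ful' from 'joyful' to get root 'joy'.

joy


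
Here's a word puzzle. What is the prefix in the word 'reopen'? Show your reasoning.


The word 'reopen' = 're' (prefix) + 'open' (root). The prefix is 're'.

re


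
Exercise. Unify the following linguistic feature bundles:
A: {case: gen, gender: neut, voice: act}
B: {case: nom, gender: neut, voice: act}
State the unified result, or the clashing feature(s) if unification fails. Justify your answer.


Compare features:
case: A=gen vs B=nom -> CLASH
gender: A=neut vs B=neut -> unified: neut
voice: A=act vs B=act -> unified: act
Clash detected on feature 'case' (gen vs nom); unification fails.

CLASH on 'case' (gen vs nom)


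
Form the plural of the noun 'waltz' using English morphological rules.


Apply rule: Add -es (sibilant/fricative ending). 'waltz' becomes 'waltzes'.

waltzes


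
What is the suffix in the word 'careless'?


The word 'careless' = 'care' (root) + '-less' (suffix). The suffix is '-less'.

less


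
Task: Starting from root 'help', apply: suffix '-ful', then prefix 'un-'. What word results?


Step 1: Add suffix '-ful' to 'help' = 'helpful'
Step 2: Add prefix 'un-' to 'helpful' = 'unhelpful'

unhelpful


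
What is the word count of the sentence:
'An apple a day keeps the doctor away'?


Split into words: An | apple | a | day | keeps | the | doctor | away = 8 words.

8


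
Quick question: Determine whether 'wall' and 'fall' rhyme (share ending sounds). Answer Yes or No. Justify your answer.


Rime (stressed vowel + following sounds) of 'wall': -all = /ɔːl/
Rime of 'fall': -all = /ɔːl/
/ɔːl/ and /ɔːl/ are the same ending sound, so the words rhyme.

Yes


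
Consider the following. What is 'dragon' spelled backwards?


Reverse 'dragon' character by character: 'nogard'.

nogard


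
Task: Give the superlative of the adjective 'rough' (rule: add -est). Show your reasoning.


Apply superlative formation (add -est): 'rough' -> 'roughest'.

roughest


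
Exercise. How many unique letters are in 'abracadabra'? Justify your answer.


Unique letters in 'abracadabra': {a, b, c, d, r} = 5 distinct letters.

5


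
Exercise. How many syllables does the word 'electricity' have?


Break 'electricity' into syllables: e-lec-tric-i-ty -> e | lec | tric | i | ty = 5 syllables

5 syllables


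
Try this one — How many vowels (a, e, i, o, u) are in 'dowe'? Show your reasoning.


Vowels in 'dowe': o, e = 2 vowels.

2


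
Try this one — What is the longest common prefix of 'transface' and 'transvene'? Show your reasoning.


Compare from the start: 5 characters match: 'trans'. Mismatch at position 6: 'f' vs 'v'.

trans


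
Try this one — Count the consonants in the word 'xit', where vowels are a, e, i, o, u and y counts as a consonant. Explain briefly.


Consonants in 'xit': x, t = 2 consonants.

2


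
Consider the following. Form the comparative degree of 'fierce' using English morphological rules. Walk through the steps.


Apply comparative formation (ends in e: add -r): 'fierce' -> 'fiercer'.

fiercer


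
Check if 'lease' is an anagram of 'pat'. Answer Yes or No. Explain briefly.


Sorted letters of 'lease': 'aeels'
Sorted letters of 'pat': 'apt'
They do not match.

No


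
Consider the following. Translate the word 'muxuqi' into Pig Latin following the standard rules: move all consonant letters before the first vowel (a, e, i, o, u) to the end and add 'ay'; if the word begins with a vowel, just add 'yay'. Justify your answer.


'muxuqi': move consonant cluster 'm' to end and add 'ay': 'uxuqimay'.

uxuqimay


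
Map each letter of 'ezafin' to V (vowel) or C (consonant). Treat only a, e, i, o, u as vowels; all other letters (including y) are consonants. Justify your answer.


Letter mapping: e = V, z = C, a = V, f = C, i = V, n = C.

VCVCVC


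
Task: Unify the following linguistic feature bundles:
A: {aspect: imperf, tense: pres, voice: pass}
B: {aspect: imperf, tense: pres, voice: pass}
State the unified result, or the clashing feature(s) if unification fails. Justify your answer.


Compare features:
aspect: A=imperf vs B=imperf -> unified: imperf
tense: A=pres vs B=pres -> unified: pres
voice: A=pass vs B=pass -> unified: pass
No clashes found.

Unified: {aspect: imperf, tense: pres, voice: pass}


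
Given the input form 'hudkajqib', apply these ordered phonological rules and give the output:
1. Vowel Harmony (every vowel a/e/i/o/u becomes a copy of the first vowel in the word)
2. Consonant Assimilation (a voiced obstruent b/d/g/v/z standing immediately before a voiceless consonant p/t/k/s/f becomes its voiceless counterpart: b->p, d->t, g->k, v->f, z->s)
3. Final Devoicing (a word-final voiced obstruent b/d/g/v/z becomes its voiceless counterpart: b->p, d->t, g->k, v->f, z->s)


Starting form: 'hudkajqib'
Rule 1: Vowel Harmony: all vowels become 'u' (matching first vowel). 'hudkajqib' -> 'hudkujqub'
Rule 2: Consonant Assimilation: voiced obstruent before voiceless consonant becomes voiceless ('dk' -> 'tk'). 'hudkujqub' -> 'hutkujqub'
Rule 3: Final Devoicing: word-final voiced obstruent 'b' becomes voiceless 'p'. 'hutkujqub' -> 'hutkujqup'
Final form: 'hutkujqup'

hutkujqup


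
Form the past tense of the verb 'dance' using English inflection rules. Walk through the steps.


Apply rule: Add -d (word ends in -e). 'dance' becomes 'danced'.

danced


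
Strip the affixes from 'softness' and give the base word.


Remove suffix '-ness' from 'softness' to get root 'soft'.

soft


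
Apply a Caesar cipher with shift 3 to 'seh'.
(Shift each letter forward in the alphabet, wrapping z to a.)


Shift each letter by 3: s -> v, e -> h, h -> k. Result: 'vhk'.

vhk


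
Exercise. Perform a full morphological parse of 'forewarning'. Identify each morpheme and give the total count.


Step 1: Identify prefix: 'fore' (meaning: before/front)
Step 2: Identify root: 'warn'
Step 3: Identify suffix(es): 'ing'
Decomposition: fore- (prefix: before/front) + warn (root) + -ing (suffix: ongoing action)
Total morphemes: 3

3 morphemes (fore- (prefix: before/front) + warn (root) + -ing (suffix: ongoing action))


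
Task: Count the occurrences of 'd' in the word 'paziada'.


Letter 'd' in 'paziada': found at position(s) 6 = 1 occurrence(s).

1


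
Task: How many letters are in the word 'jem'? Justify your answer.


Spell out 'jem' and number each letter: j(1), e(2), m(3). Total: 3 letters.

3


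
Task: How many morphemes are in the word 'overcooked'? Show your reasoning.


Decomposition: over- (prefix) + cook (root) + -ed (suffix) = 3 morpheme(s)

3 morphemes


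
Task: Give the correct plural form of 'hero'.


Apply rule: Add -es (consonant + o). 'hero' becomes 'heroes'.

heroes


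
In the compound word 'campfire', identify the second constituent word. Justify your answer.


Split 'campfire' into 'camp' + 'fire'. The second part is 'fire'.

fire


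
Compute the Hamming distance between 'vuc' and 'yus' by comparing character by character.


Alignment:
Position 1: 'v' vs 'y' = DIFFER
Position 2: 'u' vs 'u' = match
Position 3: 'c' vs 's' = DIFFER
Total differences: 2

2


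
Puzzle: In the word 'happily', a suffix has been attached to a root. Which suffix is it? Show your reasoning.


The word 'happily' = 'happy' (root) + '-ly' (suffix). The suffix is '-ly'.

ly


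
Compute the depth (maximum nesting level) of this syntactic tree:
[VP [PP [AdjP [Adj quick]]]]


Count bracket nesting levels:
'[' at pos 0: depth = 1
'[' at pos 4: depth = 2
'[' at pos 8: depth = 3
'[' at pos 14: depth = 4
Maximum depth reached: 4

4


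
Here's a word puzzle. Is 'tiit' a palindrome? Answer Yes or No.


Forward: 'tiit'
Reversed: 'tiit'
They are identical.

Yes


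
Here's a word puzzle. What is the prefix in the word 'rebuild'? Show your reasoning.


The word 'rebuild' = 're' (prefix) + 'build' (root). The prefix is 're'.

re


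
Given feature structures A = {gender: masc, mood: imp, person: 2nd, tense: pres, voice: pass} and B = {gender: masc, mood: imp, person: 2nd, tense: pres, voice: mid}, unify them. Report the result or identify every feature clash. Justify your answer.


Compare features:
gender: A=masc vs B=masc -> unified: masc
mood: A=imp vs B=imp -> unified: imp
person: A=2nd vs B=2nd -> unified: 2nd
tense: A=pres vs B=pres -> unified: pres
voice: A=pass vs B=mid -> CLASH
Clash detected on feature 'voice' (pass vs mid); unification fails.

CLASH on 'voice' (pass vs mid)


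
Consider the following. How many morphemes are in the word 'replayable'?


Decomposition: re- (prefix) + play (root) + -able (suffix) = 3 morpheme(s)

3 morphemes


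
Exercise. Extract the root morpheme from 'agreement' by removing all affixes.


Remove suffix '-ment' from 'agreement' to get root 'agree'.

agree


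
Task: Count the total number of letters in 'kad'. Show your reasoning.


Spell out 'kad' and number each letter: k(1), a(2), d(3). Total: 3 letters.

3


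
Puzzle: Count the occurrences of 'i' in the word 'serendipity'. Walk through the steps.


Letter 'i' in 'serendipity': found at position(s) 7, 9 = 2 occurrence(s).

2


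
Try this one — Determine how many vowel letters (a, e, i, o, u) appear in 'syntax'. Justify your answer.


Vowels in 'syntax': a = 1 vowels.

1


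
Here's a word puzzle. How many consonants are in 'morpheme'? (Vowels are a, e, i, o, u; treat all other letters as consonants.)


Consonants in 'morpheme': m, r, p, h, m = 5 consonants.

5


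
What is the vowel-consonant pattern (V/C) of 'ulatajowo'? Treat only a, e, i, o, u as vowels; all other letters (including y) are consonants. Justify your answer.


Letter mapping: u = V, l = C, a = V, t = C, a = V, j = C, o = V, w = C, o = V.

VCVCVCVCV


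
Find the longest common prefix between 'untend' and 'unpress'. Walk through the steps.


Compare from the start: 2 characters match: 'un'. Mismatch at position 3: 't' vs 'p'.

un


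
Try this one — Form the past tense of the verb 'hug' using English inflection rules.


Apply rule: Double final consonant and add -ed. 'hug' becomes 'hugged'.

hugged


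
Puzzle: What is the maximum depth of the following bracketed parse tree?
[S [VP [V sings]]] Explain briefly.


Count bracket nesting levels:
'[' at pos 0: depth = 1
'[' at pos 3: depth = 2
'[' at pos 7: depth = 3
Maximum depth reached: 3

3


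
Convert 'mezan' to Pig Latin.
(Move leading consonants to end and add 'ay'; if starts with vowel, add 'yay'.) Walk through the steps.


'mezan': move consonant cluster 'm' to end and add 'ay': 'ezanmay'.

ezanmay


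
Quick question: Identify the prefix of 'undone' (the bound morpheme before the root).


The word 'undone' = 'un' (prefix) + 'done' (root). The prefix is 'un'.

un


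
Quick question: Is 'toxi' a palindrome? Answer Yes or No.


Forward: 'toxi'
Reversed: 'ixot'
They differ.

No


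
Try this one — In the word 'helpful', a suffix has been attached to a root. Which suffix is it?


The word 'helpful' = 'help' (root) + '-ful' (suffix). The suffix is '-ful'.

ful


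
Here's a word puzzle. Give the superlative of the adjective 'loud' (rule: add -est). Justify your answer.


Apply superlative formation (add -est): 'loud' -> 'loudest'.

loudest


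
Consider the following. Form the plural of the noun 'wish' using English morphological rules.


Apply rule: Add -es (sibilant/fricative ending). 'wish' becomes 'wishes'.

wishes


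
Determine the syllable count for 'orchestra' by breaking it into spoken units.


Break 'orchestra' into syllables: or-ches-tra -> or | ches | tra = 3 syllables

3 syllables


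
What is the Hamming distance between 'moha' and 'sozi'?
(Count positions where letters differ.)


Alignment:
Position 1: 'm' vs 's' = DIFFER
Position 2: 'o' vs 'o' = match
Position 3: 'h' vs 'z' = DIFFER
Position 4: 'a' vs 'i' = DIFFER
Total differences: 3

3


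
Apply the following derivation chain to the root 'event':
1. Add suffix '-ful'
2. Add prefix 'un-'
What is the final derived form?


Step 1: Add suffix '-ful' to 'event' = 'eventful'
Step 2: Add prefix 'un-' to 'eventful' = 'uneventful'

uneventful


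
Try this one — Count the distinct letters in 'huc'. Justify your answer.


Unique letters in 'huc': {c, h, u} = 3 distinct letters.

3


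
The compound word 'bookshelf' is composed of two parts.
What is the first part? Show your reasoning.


Split 'bookshelf' into 'book' + 'shelf'. The first part is 'book'.

book


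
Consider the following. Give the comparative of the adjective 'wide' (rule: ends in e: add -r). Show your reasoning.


Apply comparative formation (ends in e: add -r): 'wide' -> 'wider'.

wider


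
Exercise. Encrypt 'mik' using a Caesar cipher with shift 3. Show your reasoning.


Shift each letter by 3: m -> p, i -> l, k -> n. Result: 'pln'.

pln


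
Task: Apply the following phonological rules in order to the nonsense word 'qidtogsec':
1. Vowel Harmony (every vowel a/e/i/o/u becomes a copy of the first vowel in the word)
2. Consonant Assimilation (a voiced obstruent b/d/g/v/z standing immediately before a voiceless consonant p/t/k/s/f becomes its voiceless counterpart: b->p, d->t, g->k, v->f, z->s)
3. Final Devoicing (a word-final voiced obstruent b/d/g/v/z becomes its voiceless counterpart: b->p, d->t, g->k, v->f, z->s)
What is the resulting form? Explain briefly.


Starting form: 'qidtogsec'
Rule 1: Vowel Harmony: all vowels become 'i' (matching first vowel). 'qidtogsec' -> 'qidtigsic'
Rule 2: Consonant Assimilation: voiced obstruent before voiceless consonant becomes voiceless ('dt' -> 'tt', 'gs' -> 'ks'). 'qidtigsic' -> 'qittiksic'
Rule 3: Final Devoicing: final consonant 'c' is not one of the voiced obstruents b/d/g/v/z. No change.
Final form: 'qittiksic'

qittiksic


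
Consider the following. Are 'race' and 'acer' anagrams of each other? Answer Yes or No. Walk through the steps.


Sorted letters of 'race': 'acer'
Sorted letters of 'acer': 'acer'
They match.

Yes


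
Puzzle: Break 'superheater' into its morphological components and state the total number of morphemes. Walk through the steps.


Step 1: Identify prefix: 'super' (meaning: above)
Step 2: Identify root: 'heat'
Step 3: Identify suffix(es): 'er'
Decomposition: super- (prefix: above) + heat (root) + -er (suffix: one who)
Total morphemes: 3

3 morphemes (super- (prefix: above) + heat (root) + -er (suffix: one who))


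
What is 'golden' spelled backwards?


Reverse 'golden' character by character: 'nedlog'.

nedlog


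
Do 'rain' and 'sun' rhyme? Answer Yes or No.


Rime (stressed vowel + following sounds) of 'rain': -ain = /eɪn/
Rime of 'sun': -un = /ʌn/
/eɪn/ and /ʌn/ are different ending sounds, so the words do not rhyme.

No


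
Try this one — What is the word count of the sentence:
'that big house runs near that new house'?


Split into words: that | big | house | runs | near | that | new | house = 8 words.

8


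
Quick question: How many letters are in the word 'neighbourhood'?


Spell out 'neighbourhood' and number each letter: n(1), e(2), i(3), g(4), h(5), b(6), o(7), u(8), r(9), h(10), o(11), o(12), d(13). Total: 13 letters.

13


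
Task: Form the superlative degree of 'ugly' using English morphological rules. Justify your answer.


Apply superlative formation (consonant + y: change y to i, add -est): 'ugly' -> 'ugliest'.

ugliest


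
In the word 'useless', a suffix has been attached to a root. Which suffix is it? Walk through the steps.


The word 'useless' = 'use' (root) + '-less' (suffix). The suffix is '-less'.

less


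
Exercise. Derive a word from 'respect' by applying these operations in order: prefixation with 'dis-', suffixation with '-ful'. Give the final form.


Step 1: Add prefix 'dis-' to 'respect' = 'disrespect'
Step 2: Add suffix '-ful' to 'disrespect' = 'disrespectful'

disrespectful


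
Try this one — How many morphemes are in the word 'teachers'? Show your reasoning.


Decomposition: teach (root) + -er (suffix) + -s (plural) = 3 morpheme(s)

3 morphemes


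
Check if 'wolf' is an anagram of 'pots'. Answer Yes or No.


Sorted letters of 'wolf': 'flow'
Sorted letters of 'pots': 'opst'
They do not match.

No


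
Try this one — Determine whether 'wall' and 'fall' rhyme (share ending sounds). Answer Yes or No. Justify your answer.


Rime (stressed vowel + following sounds) of 'wall': -all = /ɔːl/
Rime of 'fall': -all = /ɔːl/
/ɔːl/ and /ɔːl/ are the same ending sound, so the words rhyme.

Yes


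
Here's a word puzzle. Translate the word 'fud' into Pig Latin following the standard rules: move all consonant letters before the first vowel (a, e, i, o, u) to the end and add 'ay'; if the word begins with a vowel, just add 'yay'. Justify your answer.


'fud': move consonant cluster 'f' to end and add 'ay': 'udfay'.

udfay


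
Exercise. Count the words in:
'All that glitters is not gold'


Split into words: All | that | glitters | is | not | gold = 6 words.

6


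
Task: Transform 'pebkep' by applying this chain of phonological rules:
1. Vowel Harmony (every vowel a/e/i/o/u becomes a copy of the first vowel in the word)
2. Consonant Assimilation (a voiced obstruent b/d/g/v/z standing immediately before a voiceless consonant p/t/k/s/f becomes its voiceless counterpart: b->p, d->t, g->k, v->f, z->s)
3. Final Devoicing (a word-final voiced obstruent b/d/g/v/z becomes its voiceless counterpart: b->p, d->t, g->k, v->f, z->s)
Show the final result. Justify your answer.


Starting form: 'pebkep'
Rule 1: Vowel Harmony: all vowels already match. No change.
Rule 2: Consonant Assimilation: voiced obstruent before voiceless consonant becomes voiceless ('bk' -> 'pk'). 'pebkep' -> 'pepkep'
Rule 3: Final Devoicing: final consonant 'p' is not one of the voiced obstruents b/d/g/v/z. No change.
Final form: 'pepkep'

pepkep


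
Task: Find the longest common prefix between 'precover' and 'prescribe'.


Compare from the start: 3 characters match: 'pre'. Mismatch at position 4: 'c' vs 's'.

pre


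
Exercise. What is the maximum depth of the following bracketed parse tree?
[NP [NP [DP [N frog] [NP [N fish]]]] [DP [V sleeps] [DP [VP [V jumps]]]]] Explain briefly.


Count bracket nesting levels:
'[' at pos 0: depth = 1
'[' at pos 4: depth = 2
'[' at pos 8: depth = 3
'[' at pos 12: depth = 4
'[' at pos 21: depth = 4
'[' at pos 25: depth = 5
'[' at pos 37: depth = 2
'[' at pos 41: depth = 3
'[' at pos 52: depth = 3
'[' at pos 56: depth = 4
'[' at pos 60: depth = 5
Maximum depth reached: 5

5


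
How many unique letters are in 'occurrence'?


Unique letters in 'occurrence': {c, e, n, o, r, u} = 6 distinct letters.

6


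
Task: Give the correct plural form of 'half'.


Apply rule: Change -f to -ves. 'half' becomes 'halves'.

halves


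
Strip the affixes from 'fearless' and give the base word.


Remove suffix '-less' from 'fearless' to get root 'fear'.

fear


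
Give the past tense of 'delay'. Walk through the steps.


Apply rule: Add -ed. 'delay' becomes 'delayed'.

delayed


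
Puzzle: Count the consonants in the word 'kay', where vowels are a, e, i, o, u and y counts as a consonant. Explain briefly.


Consonants in 'kay': k, y = 2 consonants.

2


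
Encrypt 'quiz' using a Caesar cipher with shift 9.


Shift each letter by 9: q -> z, u -> d, i -> r, z -> i. Result: 'zdri'.

zdri


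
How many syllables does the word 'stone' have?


Break 'stone' into syllables: stone -> stone = 1 syllable

1 syllable


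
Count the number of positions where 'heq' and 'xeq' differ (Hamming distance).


Alignment:
Position 1: 'h' vs 'x' = DIFFER
Position 2: 'e' vs 'e' = match
Position 3: 'q' vs 'q' = match
Total differences: 1

1


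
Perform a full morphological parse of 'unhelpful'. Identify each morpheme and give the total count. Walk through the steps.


Step 1: Identify prefix: 'un' (meaning: not/reverse)
Step 2: Identify root: 'help'
Step 3: Identify suffix(es): 'ful'
Decomposition: un- (prefix: not/reverse) + help (root) + -ful (suffix: full of)
Total morphemes: 3

3 morphemes (un- (prefix: not/reverse) + help (root) + -ful (suffix: full of))


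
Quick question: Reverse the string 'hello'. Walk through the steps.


Reverse 'hello' character by character: 'olleh'.

olleh


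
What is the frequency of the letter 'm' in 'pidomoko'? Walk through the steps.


Letter 'm' in 'pidomoko': found at position(s) 5 = 1 occurrence(s).

1


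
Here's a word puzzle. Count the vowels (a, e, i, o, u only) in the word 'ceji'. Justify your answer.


Vowels in 'ceji': e, i = 2 vowels.

2


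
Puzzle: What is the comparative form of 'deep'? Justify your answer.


Apply comparative formation (add -er): 'deep' -> 'deeper'.

deeper


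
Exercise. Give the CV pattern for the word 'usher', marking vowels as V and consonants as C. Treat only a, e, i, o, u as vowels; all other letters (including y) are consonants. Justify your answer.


Letter mapping: u = V, s = C, h = C, e = V, r = C.

VCCVC


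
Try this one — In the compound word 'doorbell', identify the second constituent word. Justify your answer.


Split 'doorbell' into 'door' + 'bell'. The second part is 'bell'.

bell


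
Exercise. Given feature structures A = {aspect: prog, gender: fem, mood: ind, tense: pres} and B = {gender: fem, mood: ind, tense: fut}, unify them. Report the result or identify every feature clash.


Compare features:
aspect: A=prog vs B=_ -> unified: prog
gender: A=fem vs B=fem -> unified: fem
mood: A=ind vs B=ind -> unified: ind
tense: A=pres vs B=fut -> CLASH
Clash detected on feature 'tense' (pres vs fut); unification fails.

CLASH on 'tense' (pres vs fut)


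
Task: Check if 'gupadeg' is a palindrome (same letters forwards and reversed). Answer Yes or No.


Forward: 'gupadeg'
Reversed: 'gedapug'
They differ.

No


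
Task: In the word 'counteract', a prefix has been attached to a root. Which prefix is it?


The word 'counteract' = 'counter' (prefix) + 'act' (root). The prefix is 'counter'.

counter


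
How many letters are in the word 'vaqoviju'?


Spell out 'vaqoviju' and number each letter: v(1), a(2), q(3), o(4), v(5), i(6), j(7), u(8). Total: 8 letters.

8


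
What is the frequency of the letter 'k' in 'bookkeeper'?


Letter 'k' in 'bookkeeper': found at position(s) 4, 5 = 2 occurrence(s).

2


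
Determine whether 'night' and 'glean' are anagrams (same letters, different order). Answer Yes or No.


Sorted letters of 'night': 'ghint'
Sorted letters of 'glean': 'aegln'
They do not match.

No


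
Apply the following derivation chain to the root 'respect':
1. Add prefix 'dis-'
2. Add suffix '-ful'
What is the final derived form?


Step 1: Add prefix 'dis-' to 'respect' = 'disrespect'
Step 2: Add suffix '-ful' to 'disrespect' = 'disrespectful'

disrespectful


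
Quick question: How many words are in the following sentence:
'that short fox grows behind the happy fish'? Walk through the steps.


Split into words: that | short | fox | grows | behind | the | happy | fish = 8 words.

8


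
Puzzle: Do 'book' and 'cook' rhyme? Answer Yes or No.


Rime (stressed vowel + following sounds) of 'book': -ook = /ʊk/
Rime of 'cook': -ook = /ʊk/
/ʊk/ and /ʊk/ are the same ending sound, so the words rhyme.

Yes


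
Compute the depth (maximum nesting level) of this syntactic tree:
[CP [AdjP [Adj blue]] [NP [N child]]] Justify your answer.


Count bracket nesting levels:
'[' at pos 0: depth = 1
'[' at pos 4: depth = 2
'[' at pos 10: depth = 3
'[' at pos 22: depth = 2
'[' at pos 26: depth = 3
Maximum depth reached: 3

3


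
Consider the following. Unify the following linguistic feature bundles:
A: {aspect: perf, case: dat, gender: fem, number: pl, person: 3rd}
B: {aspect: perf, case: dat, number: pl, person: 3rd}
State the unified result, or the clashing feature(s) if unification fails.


Compare features:
aspect: A=perf vs B=perf -> unified: perf
case: A=dat vs B=dat -> unified: dat
gender: A=fem vs B=_ -> unified: fem
number: A=pl vs B=pl -> unified: pl
person: A=3rd vs B=3rd -> unified: 3rd
No clashes found.

Unified: {aspect: perf, case: dat, gender: fem, number: pl, person: 3rd}


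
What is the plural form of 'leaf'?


Apply rule: Change -f to -ves. 'leaf' becomes 'leaves'.

leaves


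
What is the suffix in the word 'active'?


The word 'active' = 'act' (root) + '-ive' (suffix). The suffix is '-ive'.

ive


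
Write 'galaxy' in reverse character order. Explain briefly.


Reverse 'galaxy' character by character: 'yxalag'.

yxalag


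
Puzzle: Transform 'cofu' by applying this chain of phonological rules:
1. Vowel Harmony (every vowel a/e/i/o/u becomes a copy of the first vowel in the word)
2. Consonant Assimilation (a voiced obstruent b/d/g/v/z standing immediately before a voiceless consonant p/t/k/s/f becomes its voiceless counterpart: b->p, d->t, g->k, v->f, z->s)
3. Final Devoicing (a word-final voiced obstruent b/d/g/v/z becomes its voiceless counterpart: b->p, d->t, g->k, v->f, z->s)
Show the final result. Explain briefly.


Starting form: 'cofu'
Rule 1: Vowel Harmony: all vowels become 'o' (matching first vowel). 'cofu' -> 'cofo'
Rule 2: Consonant Assimilation: no voiced obstruent (b/d/g/v/z) stands immediately before a voiceless consonant (p/t/k/s/f). No change.
Rule 3: Final Devoicing: the word ends in the vowel 'o', not a consonant. No change.
Final form: 'cofo'

cofo


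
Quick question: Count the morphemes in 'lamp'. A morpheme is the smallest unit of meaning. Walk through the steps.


Decomposition: lamp (free morpheme) = 1 morpheme(s)

1 morphemes


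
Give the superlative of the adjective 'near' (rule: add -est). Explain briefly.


Apply superlative formation (add -est): 'near' -> 'nearest'.

nearest


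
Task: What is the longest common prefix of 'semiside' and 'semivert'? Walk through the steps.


Compare from the start: 4 characters match: 'semi'. Mismatch at position 5: 's' vs 'v'.

semi


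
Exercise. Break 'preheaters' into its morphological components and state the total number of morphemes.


Step 1: Identify prefix: 'pre' (meaning: before)
Step 2: Identify root: 'heat'
Step 3: Identify suffix(es): 'er, s'
Decomposition: pre- (prefix: before) + heat (root) + -er (suffix: one who) + -s (plural)
Total morphemes: 4

4 morphemes (pre- (prefix: before) + heat (root) + -er (suffix: one who) + -s (plural))


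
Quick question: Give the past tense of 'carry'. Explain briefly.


Apply rule: Change -y to -ied. 'carry' becomes 'carried'.

carried


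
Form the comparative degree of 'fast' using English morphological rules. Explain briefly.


Apply comparative formation (add -er): 'fast' -> 'faster'.

faster


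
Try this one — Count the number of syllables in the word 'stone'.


Break 'stone' into syllables: stone -> stone = 1 syllable

1 syllable


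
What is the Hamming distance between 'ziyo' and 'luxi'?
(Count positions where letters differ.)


Alignment:
Position 1: 'z' vs 'l' = DIFFER
Position 2: 'i' vs 'u' = DIFFER
Position 3: 'y' vs 'x' = DIFFER
Position 4: 'o' vs 'i' = DIFFER
Total differences: 4

4


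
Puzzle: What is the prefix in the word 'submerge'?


The word 'submerge' = 'sub' (prefix) + 'merge' (root). The prefix is 'sub'.

sub


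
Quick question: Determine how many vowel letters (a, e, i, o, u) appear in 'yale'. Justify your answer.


Vowels in 'yale': a, e = 2 vowels.

2


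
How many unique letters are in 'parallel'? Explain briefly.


Unique letters in 'parallel': {a, e, l, p, r} = 5 distinct letters.

5


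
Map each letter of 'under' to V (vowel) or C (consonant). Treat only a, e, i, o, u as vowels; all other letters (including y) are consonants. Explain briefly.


Letter mapping: u = V, n = C, d = C, e = V, r = C.

VCCVC


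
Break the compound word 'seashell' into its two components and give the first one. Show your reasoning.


Split 'seashell' into 'sea' + 'shell'. The first part is 'sea'.

sea


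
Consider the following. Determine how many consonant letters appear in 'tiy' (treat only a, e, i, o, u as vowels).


Consonants in 'tiy': t, y = 2 consonants.

2


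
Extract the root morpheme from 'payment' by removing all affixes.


Remove suffix '-ment' from 'payment' to get root 'pay'.

pay


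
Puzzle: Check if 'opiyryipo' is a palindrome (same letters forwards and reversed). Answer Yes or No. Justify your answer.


Forward: 'opiyryipo'
Reversed: 'opiyryipo'
They are identical.

Yes


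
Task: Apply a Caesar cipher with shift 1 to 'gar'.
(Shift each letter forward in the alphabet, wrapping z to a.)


Shift each letter by 1: g -> h, a -> b, r -> s. Result: 'hbs'.

hbs


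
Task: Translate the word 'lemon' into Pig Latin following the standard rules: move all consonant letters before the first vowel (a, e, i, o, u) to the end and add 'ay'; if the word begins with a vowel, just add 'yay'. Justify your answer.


'lemon': move consonant cluster 'l' to end and add 'ay': 'emonlay'.

emonlay


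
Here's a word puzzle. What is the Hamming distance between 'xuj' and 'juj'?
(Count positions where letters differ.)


Alignment:
Position 1: 'x' vs 'j' = DIFFER
Position 2: 'u' vs 'u' = match
Position 3: 'j' vs 'j' = match
Total differences: 1

1


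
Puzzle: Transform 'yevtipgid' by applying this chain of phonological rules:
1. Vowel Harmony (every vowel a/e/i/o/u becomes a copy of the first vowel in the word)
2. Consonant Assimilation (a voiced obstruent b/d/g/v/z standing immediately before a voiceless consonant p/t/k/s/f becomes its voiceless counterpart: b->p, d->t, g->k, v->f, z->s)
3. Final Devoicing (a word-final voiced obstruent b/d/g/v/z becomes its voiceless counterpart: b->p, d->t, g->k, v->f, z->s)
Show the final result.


Starting form: 'yevtipgid'
Rule 1: Vowel Harmony: all vowels become 'e' (matching first vowel). 'yevtipgid' -> 'yevtepged'
Rule 2: Consonant Assimilation: voiced obstruent before voiceless consonant becomes voiceless ('vt' -> 'ft'). 'yevtepged' -> 'yeftepged'
Rule 3: Final Devoicing: word-final voiced obstruent 'd' becomes voiceless 't'. 'yeftepged' -> 'yeftepget'
Final form: 'yeftepget'

yeftepget


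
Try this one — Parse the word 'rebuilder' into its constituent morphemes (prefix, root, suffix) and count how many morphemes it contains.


Step 1: Identify prefix: 're' (meaning: again)
Step 2: Identify root: 'build'
Step 3: Identify suffix(es): 'er'
Decomposition: re- (prefix: again) + build (root) + -er (suffix: one who)
Total morphemes: 3

3 morphemes (re- (prefix: again) + build (root) + -er (suffix: one who))


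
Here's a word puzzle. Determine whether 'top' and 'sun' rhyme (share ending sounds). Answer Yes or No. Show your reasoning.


Rime (stressed vowel + following sounds) of 'top': -op = /ɒp/
Rime of 'sun': -un = /ʌn/
/ɒp/ and /ʌn/ are different ending sounds, so the words do not rhyme.

No


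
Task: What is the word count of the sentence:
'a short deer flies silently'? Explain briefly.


Split into words: a | short | deer | flies | silently = 5 words.

5


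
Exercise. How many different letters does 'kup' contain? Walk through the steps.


Unique letters in 'kup': {k, p, u} = 3 distinct letters.

3


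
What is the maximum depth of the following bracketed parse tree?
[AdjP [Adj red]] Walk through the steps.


Count bracket nesting levels:
'[' at pos 0: depth = 1
'[' at pos 6: depth = 2
Maximum depth reached: 2

2


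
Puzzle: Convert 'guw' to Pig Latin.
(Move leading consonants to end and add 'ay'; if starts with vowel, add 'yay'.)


'guw': move consonant cluster 'g' to end and add 'ay': 'uwgay'.

uwgay


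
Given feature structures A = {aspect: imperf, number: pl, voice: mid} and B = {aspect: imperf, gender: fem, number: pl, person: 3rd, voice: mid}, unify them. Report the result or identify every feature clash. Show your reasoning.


Compare features:
aspect: A=imperf vs B=imperf -> unified: imperf
gender: A=_ vs B=fem -> unified: fem
number: A=pl vs B=pl -> unified: pl
person: A=_ vs B=3rd -> unified: 3rd
voice: A=mid vs B=mid -> unified: mid
No clashes found.

Unified: {aspect: imperf, gender: fem, number: pl, person: 3rd, voice: mid}


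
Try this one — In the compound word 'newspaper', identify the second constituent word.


Split 'newspaper' into 'news' + 'paper'. The second part is 'paper'.

paper


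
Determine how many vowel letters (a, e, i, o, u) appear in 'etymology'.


Vowels in 'etymology': e, o, o = 3 vowels.

3


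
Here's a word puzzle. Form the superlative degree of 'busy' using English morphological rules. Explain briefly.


Apply superlative formation (consonant + y: change y to i, add -est): 'busy' -> 'busiest'.

busiest


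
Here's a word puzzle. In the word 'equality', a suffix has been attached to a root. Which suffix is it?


The word 'equality' = 'equal' (root) + '-ity' (suffix). The suffix is '-ity'.

ity


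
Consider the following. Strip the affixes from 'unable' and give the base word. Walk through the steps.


Remove prefix 'un' from 'unable' to get root 'able'.

able
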